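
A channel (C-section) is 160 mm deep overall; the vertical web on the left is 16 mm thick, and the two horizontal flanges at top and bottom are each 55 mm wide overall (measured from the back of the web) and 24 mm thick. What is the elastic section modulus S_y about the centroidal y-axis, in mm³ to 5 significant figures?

S_y ≈ 3.1359 × 10⁴ mm³

Decompose the section into non-overlapping parts with the origin at the bottom-left of its bounding rectangle.
Web: 16 × 160, A = 2 560 mm², x = 8 mm, Ī = 54613.33 mm⁴.
Top flange (beyond web): 39 × 24, A = 936 mm², x = 35.5 mm, Ī = 118 638 mm⁴.
Bottom flange (beyond web): 39 × 24, A = 936 mm², x = 35.5 mm, Ī = 118 638 mm⁴.
Centroid: x̄ = ΣA·x / ΣA = 19.61552 mm.
Transfer each piece to the centroidal y-axis using Ī + A·d² with d = x − 19.61552:
  web: d = -11.61552 mm → contributes +400009.5 mm⁴
  top flange (beyond web): d = 15.88448 mm → contributes +354806.3 mm⁴
  bottom flange (beyond web): d = 15.88448 mm → contributes +354806.3 mm⁴
Total I = 1 109 622 mm⁴.
Extreme fibre distance c = 35.38448 mm; S = I/c = 31359.01 mm³.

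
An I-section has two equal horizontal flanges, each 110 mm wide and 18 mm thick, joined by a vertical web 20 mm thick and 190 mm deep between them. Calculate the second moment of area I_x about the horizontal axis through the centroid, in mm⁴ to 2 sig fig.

Treat the section as a set of non-overlapping primitives; coordinates are from the bounding-box lower-left.
Bottom flange: 110 × 18, A = 1 980 mm², y = 9 mm, Ī = 53 460 mm⁴.
Web: 20 × 190, A = 3 800 mm², y = 113 mm, Ī = 11 431 667 mm⁴.
Top flange: 110 × 18, A = 1 980 mm², y = 217 mm, Ī = 53 460 mm⁴.
By symmetry the centroid is at mid-height, ȳ = 113 mm.
Transfer each piece to the horizontal axis through the centroid using Ī + A·d² with d = y − 113:
  bottom flange: d = -104 mm → contributes +21 469 140 mm⁴
  web: d = 0 mm → contributes +11 431 667 mm⁴
  top flange: d = 104 mm → contributes +21 469 140 mm⁴
Total I = 54 369 947 mm⁴.

I_x ≈ 5.4 × 10⁷ mm⁴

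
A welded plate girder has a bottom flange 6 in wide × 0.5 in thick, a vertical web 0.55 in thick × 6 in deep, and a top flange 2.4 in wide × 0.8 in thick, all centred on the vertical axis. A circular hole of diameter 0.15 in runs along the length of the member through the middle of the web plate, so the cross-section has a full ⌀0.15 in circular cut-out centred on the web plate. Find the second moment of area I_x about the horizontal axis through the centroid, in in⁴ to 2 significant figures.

I_x ≈ 63 in⁴

Decompose the section into non-overlapping parts with the origin at the bottom-left of its bounding rectangle.
Bottom plate: 6 × 0.5, A = 3 in², y = 0.25 in, Ī = 0.0625 in⁴.
Web plate: 0.55 × 6, A = 3.3 in², y = 3.5 in, Ī = 9.9 in⁴.
Top plate: 2.4 × 0.8, A = 1.92 in², y = 6.9 in, Ī = 0.1024 in⁴.
Hole (subtracted): ⌀0.15, A = 0.01767 in², y = 3.5 in, Ī = 0.00002485 in⁴.
Centroid: ȳ = ΣA·y / ΣA = 3.107 in.
Transfer each piece to the horizontal axis through the centroid using Ī + A·d² with d = y − 3.107:
  bottom plate: d = -2.857 in → contributes +24.55 in⁴
  web plate: d = 0.3928 in → contributes +10.41 in⁴
  top plate: d = 3.793 in → contributes +27.72 in⁴
  hole: d = 0.3928 in → contributes −0.002752 in⁴
Total I = 62.68 in⁴.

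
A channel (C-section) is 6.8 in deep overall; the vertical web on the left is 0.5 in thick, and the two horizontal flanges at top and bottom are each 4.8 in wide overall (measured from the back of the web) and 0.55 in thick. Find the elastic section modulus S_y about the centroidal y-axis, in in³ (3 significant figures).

S_y ≈ 5.95 in³

Decompose the section into non-overlapping parts with the origin at the bottom-left of its bounding rectangle.
Web: 0.5 × 6.8, A = 3.4 in², x = 0.25 in, Ī = 0.070833 in⁴.
Top flange (beyond web): 4.3 × 0.55, A = 2.365 in², x = 2.65 in, Ī = 3.6441 in⁴.
Bottom flange (beyond web): 4.3 × 0.55, A = 2.365 in², x = 2.65 in, Ī = 3.6441 in⁴.
Centroid: x̄ = ΣA·x / ΣA = 1.6463 in.
Transfer each piece to the centroidal y-axis using Ī + A·d² with d = x − 1.6463:
  web: d = -1.3963 in → contributes +6.6998 in⁴
  top flange (beyond web): d = 1.0037 in → contributes +6.0266 in⁴
  bottom flange (beyond web): d = 1.0037 in → contributes +6.0266 in⁴
Total I = 18.753 in⁴.
Extreme fibre distance c = 3.1537 in; S = I/c = 5.9463 in³.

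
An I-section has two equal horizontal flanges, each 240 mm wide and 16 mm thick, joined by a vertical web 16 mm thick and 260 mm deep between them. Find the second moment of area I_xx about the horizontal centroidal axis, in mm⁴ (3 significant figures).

I_xx ≈ 1.70 × 10⁸ mm⁴

Break the section into simple shapes (no overlaps), measuring from the bottom-left corner of the bounding box.
Bottom flange: 240 × 16, A = 3 840 mm², y = 8 mm, Ī = 81 920 mm⁴.
Web: 16 × 260, A = 4 160 mm², y = 146 mm, Ī = 23 434 667 mm⁴.
Top flange: 240 × 16, A = 3 840 mm², y = 284 mm, Ī = 81 920 mm⁴.
By symmetry the centroid is at mid-height, ȳ = 146 mm.
Transfer each piece to the horizontal centroidal axis using Ī + A·d² with d = y − 146:
  bottom flange: d = -138 mm → contributes +73 210 880 mm⁴
  web: d = 0 mm → contributes +23 434 667 mm⁴
  top flange: d = 138 mm → contributes +73 210 880 mm⁴
Total I = 169 856 427 mm⁴.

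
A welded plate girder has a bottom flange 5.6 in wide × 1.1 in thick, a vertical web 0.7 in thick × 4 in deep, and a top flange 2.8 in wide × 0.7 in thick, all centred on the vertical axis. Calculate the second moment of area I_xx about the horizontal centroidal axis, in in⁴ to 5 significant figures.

Split into non-overlapping primitives; take the origin at the lower-left of the bounding box.
Bottom plate: 5.6 × 1.1, A = 6.16 in², y = 0.55 in, Ī = 0.6211333 in⁴.
Web plate: 0.7 × 4, A = 2.8 in², y = 3.1 in, Ī = 3.733333 in⁴.
Top plate: 2.8 × 0.7, A = 1.96 in², y = 5.45 in, Ī = 0.08003333 in⁴.
Centroid: ȳ = ΣA·y / ΣA = 2.083333 in.
Transfer each piece to the horizontal centroidal axis using Ī + A·d² with d = y − 2.083333:
  bottom plate: d = -1.533333 in → contributes +15.10398 in⁴
  web plate: d = 1.016667 in → contributes +6.627444 in⁴
  top plate: d = 3.366667 in → contributes +22.29554 in⁴
Total I = 44.02697 in⁴.

I_xx ≈ 44.027 in⁴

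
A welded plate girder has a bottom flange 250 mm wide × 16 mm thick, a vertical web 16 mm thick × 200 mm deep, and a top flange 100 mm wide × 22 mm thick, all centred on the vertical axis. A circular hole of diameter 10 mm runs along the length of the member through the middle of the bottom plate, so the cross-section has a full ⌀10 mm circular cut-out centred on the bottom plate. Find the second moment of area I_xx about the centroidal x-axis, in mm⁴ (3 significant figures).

I_xx ≈ 8.02 × 10⁷ mm⁴

Break the section into simple shapes (no overlaps), measuring from the bottom-left corner of the bounding box.
Bottom plate: 250 × 16, A = 4 000 mm², y = 8 mm, Ī = 85 333 mm⁴.
Web plate: 16 × 200, A = 3 200 mm², y = 116 mm, Ī = 10 666 667 mm⁴.
Top plate: 100 × 22, A = 2 200 mm², y = 227 mm, Ī = 88 733 mm⁴.
Hole (subtracted): ⌀10, A = 78.54 mm², y = 8 mm, Ī = 490.87 mm⁴.
Centroid: ȳ = ΣA·y / ΣA = 96.763 mm.
Transfer each piece to the centroidal x-axis using Ī + A·d² with d = y − 96.763:
  bottom plate: d = -88.763 mm → contributes +31 600 755 mm⁴
  web plate: d = 19.237 mm → contributes +11 850 876 mm⁴
  top plate: d = 130.24 mm → contributes +37 404 468 mm⁴
  hole: d = -88.763 mm → contributes −619 295 mm⁴
Total I = 80 236 805 mm⁴.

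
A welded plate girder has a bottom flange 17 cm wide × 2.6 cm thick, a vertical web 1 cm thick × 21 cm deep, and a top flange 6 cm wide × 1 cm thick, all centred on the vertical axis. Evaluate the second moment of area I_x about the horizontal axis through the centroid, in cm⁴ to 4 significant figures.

I_x ≈ 4763 cm⁴

Treat the section as a set of non-overlapping primitives; coordinates are from the bounding-box lower-left.
Bottom plate: 17 × 2.6, A = 44.2 cm², y = 1.3 cm, Ī = 24.8993 cm⁴.
Web plate: 1 × 21, A = 21 cm², y = 13.1 cm, Ī = 771.75 cm⁴.
Top plate: 6 × 1, A = 6 cm², y = 24.1 cm, Ī = 0.5 cm⁴.
Centroid: ȳ = ΣA·y / ΣA = 6.70169 cm.
Transfer each piece to the horizontal axis through the centroid using Ī + A·d² with d = y − 6.70169:
  bottom plate: d = -5.40169 cm → contributes +1314.58 cm⁴
  web plate: d = 6.39831 cm → contributes +1631.46 cm⁴
  top plate: d = 17.3983 cm → contributes +1816.71 cm⁴
Total I = 4762.74 cm⁴.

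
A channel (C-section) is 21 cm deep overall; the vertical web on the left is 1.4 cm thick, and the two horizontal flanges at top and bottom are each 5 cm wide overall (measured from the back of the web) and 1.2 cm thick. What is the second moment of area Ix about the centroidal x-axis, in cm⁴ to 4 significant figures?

Split into non-overlapping primitives; take the origin at the lower-left of the bounding box.
Web: 1.4 × 21, A = 29.4 cm², y = 10.5 cm, Ī = 1080.45 cm⁴.
Top flange (beyond web): 3.6 × 1.2, A = 4.32 cm², y = 20.4 cm, Ī = 0.5184 cm⁴.
Bottom flange (beyond web): 3.6 × 1.2, A = 4.32 cm², y = 0.6 cm, Ī = 0.5184 cm⁴.
By symmetry the centroid is at mid-height, ȳ = 10.5 cm.
Transfer each piece to the centroidal x-axis using Ī + A·d² with d = y − 10.5:
  web: d = 0 cm → contributes +1080.45 cm⁴
  top flange (beyond web): d = 9.9 cm → contributes +423.922 cm⁴
  bottom flange (beyond web): d = -9.9 cm → contributes +423.922 cm⁴
Total I = 1928.29 cm⁴.

Ix ≈ 1928 cm⁴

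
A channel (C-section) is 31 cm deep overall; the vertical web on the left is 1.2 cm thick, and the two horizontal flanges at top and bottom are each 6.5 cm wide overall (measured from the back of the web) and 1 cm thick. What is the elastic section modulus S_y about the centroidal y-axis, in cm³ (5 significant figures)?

S_y ≈ 22.476 cm³

Treat the section as a set of non-overlapping primitives; coordinates are from the bounding-box lower-left.
Web: 1.2 × 31, A = 37.2 cm², x = 0.6 cm, Ī = 4.464 cm⁴.
Top flange (beyond web): 5.3 × 1, A = 5.3 cm², x = 3.85 cm, Ī = 12.40642 cm⁴.
Bottom flange (beyond web): 5.3 × 1, A = 5.3 cm², x = 3.85 cm, Ī = 12.40642 cm⁴.
Centroid: x̄ = ΣA·x / ΣA = 1.320711 cm.
Transfer each piece to the centroidal y-axis using Ī + A·d² with d = x − 1.320711:
  web: d = -0.7207113 cm → contributes +23.7866 cm⁴
  top flange (beyond web): d = 2.529289 cm → contributes +46.31211 cm⁴
  bottom flange (beyond web): d = 2.529289 cm → contributes +46.31211 cm⁴
Total I = 116.4108 cm⁴.
Extreme fibre distance c = 5.179289 cm; S = I/c = 22.47622 cm³.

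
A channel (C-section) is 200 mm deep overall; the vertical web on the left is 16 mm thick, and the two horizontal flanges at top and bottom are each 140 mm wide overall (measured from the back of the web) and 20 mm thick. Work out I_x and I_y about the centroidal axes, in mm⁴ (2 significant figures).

I_x ≈ 5.1 × 10⁷ mm⁴, I_y ≈ 1.6 × 10⁷ mm⁴

Treat the section as a set of non-overlapping primitives; coordinates are from the bounding-box lower-left.
Web: 16 × 200, A = 3 200 mm², y = 100 mm, Ī = 10 666 667 mm⁴.
Top flange (beyond web): 124 × 20, A = 2 480 mm², y = 190 mm, Ī = 82 667 mm⁴.
Bottom flange (beyond web): 124 × 20, A = 2 480 mm², y = 10 mm, Ī = 82 667 mm⁴.
By symmetry the centroid is at mid-height, ȳ = 100 mm.
Transfer each piece to the centroidal x-axis using Ī + A·d² with d = y − 100:
  web: d = 0 mm → contributes +10 666 667 mm⁴
  top flange (beyond web): d = 90 mm → contributes +20 170 667 mm⁴
  bottom flange (beyond web): d = -90 mm → contributes +20 170 667 mm⁴
Total I = 51 008 000 mm⁴.
For the y-axis: x̄ = 50.55 mm.
Repeating about the centroidal y-axis gives I_y = 15 954 660 mm⁴.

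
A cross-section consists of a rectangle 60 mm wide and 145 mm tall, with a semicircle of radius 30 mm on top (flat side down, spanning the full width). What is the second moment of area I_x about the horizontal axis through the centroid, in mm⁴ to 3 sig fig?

Decompose the section into non-overlapping parts with the origin at the bottom-left of its bounding rectangle.
Rectangular body: 60 × 145, A = 8 700 mm², y = 72.5 mm, Ī = 15 243 125 mm⁴.
Semicircular cap: semicircle r = 30, A = 1413.7 mm², y = 157.73 mm, Ī = 88 903 mm⁴.
Centroid: ȳ = ΣA·y / ΣA = 84.414 mm.
Transfer each piece to the horizontal axis through the centroid using Ī + A·d² with d = y − 84.414:
  rectangular body: d = -11.914 mm → contributes +16 478 025 mm⁴
  semicircular cap: d = 73.318 mm → contributes +7 688 468 mm⁴
Total I = 24 166 493 mm⁴.

I_x ≈ 2.42 × 10⁷ mm⁴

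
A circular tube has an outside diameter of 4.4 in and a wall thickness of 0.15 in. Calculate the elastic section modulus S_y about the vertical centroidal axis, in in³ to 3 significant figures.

S_y ≈ 2.06 in³

Break the section into simple shapes (no overlaps), measuring from the bottom-left corner of the bounding box.
Outer circle: ⌀4.4, A = 15.205 in², x = 2.2 in, Ī = 18.398 in⁴.
Bore (subtracted): ⌀4.1, A = 13.203 in², x = 2.2 in, Ī = 13.871 in⁴.
By symmetry the centroid is at mid-width, x̄ = 2.2 in.
All pieces are centred on the vertical centroidal axis, so I = ΣĪ (holes subtracted) = 4.5275 in⁴.
Extreme fibre distance c = 2.2 in; S = I/c = 2.058 in³.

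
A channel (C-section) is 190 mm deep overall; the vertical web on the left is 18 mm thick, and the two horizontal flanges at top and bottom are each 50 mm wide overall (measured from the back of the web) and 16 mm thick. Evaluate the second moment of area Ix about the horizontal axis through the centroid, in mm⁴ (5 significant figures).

Treat the section as a set of non-overlapping primitives; coordinates are from the bounding-box lower-left.
Web: 18 × 190, A = 3 420 mm², y = 95 mm, Ī = 10 288 500 mm⁴.
Top flange (beyond web): 32 × 16, A = 512 mm², y = 182 mm, Ī = 10922.67 mm⁴.
Bottom flange (beyond web): 32 × 16, A = 512 mm², y = 8 mm, Ī = 10922.67 mm⁴.
By symmetry the centroid is at mid-height, ȳ = 95 mm.
Transfer each piece to the horizontal axis through the centroid using Ī + A·d² with d = y − 95:
  web: d = 0 mm → contributes +10 288 500 mm⁴
  top flange (beyond web): d = 87 mm → contributes +3 886 251 mm⁴
  bottom flange (beyond web): d = -87 mm → contributes +3 886 251 mm⁴
Total I = 18 061 001 mm⁴.

Ix ≈ 1.8061 × 10⁷ mm⁴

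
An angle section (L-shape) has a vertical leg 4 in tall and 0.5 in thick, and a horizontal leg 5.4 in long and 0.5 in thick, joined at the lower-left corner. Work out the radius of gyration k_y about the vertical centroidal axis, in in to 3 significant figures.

Treat the section as a set of non-overlapping primitives; coordinates are from the bounding-box lower-left.
Vertical leg: 0.5 × 4, A = 2 in², x = 0.25 in, Ī = 0.041667 in⁴.
Horizontal leg (remainder): 4.9 × 0.5, A = 2.45 in², x = 2.95 in, Ī = 4.902 in⁴.
Centroid: x̄ = ΣA·x / ΣA = 1.7365 in.
Transfer each piece to the vertical centroidal axis using Ī + A·d² with d = x − 1.7365:
  vertical leg: d = -1.4865 in → contributes +4.4611 in⁴
  horizontal leg (remainder): d = 1.2135 in → contributes +8.5098 in⁴
Total I = 12.971 in⁴.
Radius of gyration: k = √(I/A) = √(12.971 / 4.45) = 1.7073 in.

k_y ≈ 1.71 in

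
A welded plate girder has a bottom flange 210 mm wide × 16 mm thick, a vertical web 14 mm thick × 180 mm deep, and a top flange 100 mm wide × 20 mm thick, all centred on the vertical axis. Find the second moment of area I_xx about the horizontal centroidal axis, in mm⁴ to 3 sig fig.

I_xx ≈ 5.71 × 10⁷ mm⁴

Break the section into simple shapes (no overlaps), measuring from the bottom-left corner of the bounding box.
Bottom plate: 210 × 16, A = 3 360 mm², y = 8 mm, Ī = 71 680 mm⁴.
Web plate: 14 × 180, A = 2 520 mm², y = 106 mm, Ī = 6 804 000 mm⁴.
Top plate: 100 × 20, A = 2 000 mm², y = 206 mm, Ī = 66 667 mm⁴.
Centroid: ȳ = ΣA·y / ΣA = 89.594 mm.
Transfer each piece to the horizontal centroidal axis using Ī + A·d² with d = y − 89.594:
  bottom plate: d = -81.594 mm → contributes +22 441 102 mm⁴
  web plate: d = 16.406 mm → contributes +7 482 283 mm⁴
  top plate: d = 116.41 mm → contributes +27 167 423 mm⁴
Total I = 57 090 807 mm⁴.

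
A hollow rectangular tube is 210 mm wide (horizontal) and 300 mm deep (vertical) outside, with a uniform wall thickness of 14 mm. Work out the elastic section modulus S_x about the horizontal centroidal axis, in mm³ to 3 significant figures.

Break the section into simple shapes (no overlaps), measuring from the bottom-left corner of the bounding box.
Outer rectangle: 210 × 300, A = 63 000 mm², y = 150 mm, Ī = 472 500 000 mm⁴.
Inner void (subtracted): 182 × 272, A = 49 504 mm², y = 150 mm, Ī = 305 208 661 mm⁴.
By symmetry the centroid is at mid-height, ȳ = 150 mm.
All pieces are centred on the horizontal centroidal axis, so I = ΣĪ (holes subtracted) = 167 291 339 mm⁴.
Extreme fibre distance c = 150 mm; S = I/c = 1 115 276 mm³.

S_x ≈ 1.12 × 10⁶ mm³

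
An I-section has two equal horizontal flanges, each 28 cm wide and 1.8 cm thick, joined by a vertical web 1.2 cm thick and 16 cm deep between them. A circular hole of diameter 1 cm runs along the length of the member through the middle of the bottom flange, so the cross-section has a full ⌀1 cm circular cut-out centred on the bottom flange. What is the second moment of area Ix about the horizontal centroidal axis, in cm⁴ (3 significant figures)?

Split into non-overlapping primitives; take the origin at the lower-left of the bounding box.
Bottom flange: 28 × 1.8, A = 50.4 cm², y = 0.9 cm, Ī = 13.608 cm⁴.
Web: 1.2 × 16, A = 19.2 cm², y = 9.8 cm, Ī = 409.6 cm⁴.
Top flange: 28 × 1.8, A = 50.4 cm², y = 18.7 cm, Ī = 13.608 cm⁴.
Hole (subtracted): ⌀1, A = 0.7854 cm², y = 0.9 cm, Ī = 0.049087 cm⁴.
Centroid: ȳ = ΣA·y / ΣA = 9.8586 cm.
Transfer each piece to the horizontal centroidal axis using Ī + A·d² with d = y − 9.8586:
  bottom flange: d = -8.9586 cm → contributes +4058.6 cm⁴
  web: d = -0.058634 cm → contributes +409.67 cm⁴
  top flange: d = 8.8414 cm → contributes +3953.4 cm⁴
  hole: d = -8.9586 cm → contributes −63.083 cm⁴
Total I = 8358.5 cm⁴.

Ix ≈ 8360 cm⁴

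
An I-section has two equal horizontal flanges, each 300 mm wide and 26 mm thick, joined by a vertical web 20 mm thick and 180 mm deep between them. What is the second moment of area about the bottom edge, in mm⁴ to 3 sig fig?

I_base ≈ 4.34 × 10⁸ mm⁴

Decompose the section into non-overlapping parts with the origin at the bottom-left of its bounding rectangle.
Bottom flange: 300 × 26, A = 7 800 mm², y = 13 mm, Ī = 439 400 mm⁴.
Web: 20 × 180, A = 3 600 mm², y = 116 mm, Ī = 9 720 000 mm⁴.
Top flange: 300 × 26, A = 7 800 mm², y = 219 mm, Ī = 439 400 mm⁴.
Transfer each piece to the bottom edge using Ī + A·d² with d = y − 0:
  bottom flange: d = 13 mm → contributes +1 757 600 mm⁴
  web: d = 116 mm → contributes +58 161 600 mm⁴
  top flange: d = 219 mm → contributes +374 535 200 mm⁴
Total I = 434 454 400 mm⁴.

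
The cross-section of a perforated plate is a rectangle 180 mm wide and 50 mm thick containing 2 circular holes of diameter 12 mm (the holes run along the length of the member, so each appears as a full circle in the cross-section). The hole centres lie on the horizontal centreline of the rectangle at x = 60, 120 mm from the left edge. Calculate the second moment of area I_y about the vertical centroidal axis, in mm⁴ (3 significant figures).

Treat the section as a set of non-overlapping primitives; coordinates are from the bounding-box lower-left.
Plate: 180 × 50, A = 9 000 mm², x = 90 mm, Ī = 24 300 000 mm⁴.
Hole 1 (subtracted): ⌀12, A = 113.1 mm², x = 60 mm, Ī = 1017.9 mm⁴.
Hole 2 (subtracted): ⌀12, A = 113.1 mm², x = 120 mm, Ī = 1017.9 mm⁴.
By symmetry the centroid is at mid-width, x̄ = 90 mm.
Transfer each piece to the vertical centroidal axis using Ī + A·d² with d = x − 90:
  plate: d = 0 mm → contributes +24 300 000 mm⁴
  hole 1: d = -30 mm → contributes −102 805 mm⁴
  hole 2: d = 30 mm → contributes −102 805 mm⁴
Total I = 24 094 389 mm⁴.

I_y ≈ 2.41 × 10⁷ mm⁴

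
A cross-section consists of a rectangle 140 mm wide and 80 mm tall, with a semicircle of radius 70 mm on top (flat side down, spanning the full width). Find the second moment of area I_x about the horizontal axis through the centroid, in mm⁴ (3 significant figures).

Break the section into simple shapes (no overlaps), measuring from the bottom-left corner of the bounding box.
Rectangular body: 140 × 80, A = 11 200 mm², y = 40 mm, Ī = 5 973 333 mm⁴.
Semicircular cap: semicircle r = 70, A = 7696.9 mm², y = 109.71 mm, Ī = 2 635 265 mm⁴.
Centroid: ȳ = ΣA·y / ΣA = 68.393 mm.
Transfer each piece to the horizontal axis through the centroid using Ī + A·d² with d = y − 68.393:
  rectangular body: d = -28.393 mm → contributes +15 002 454 mm⁴
  semicircular cap: d = 41.316 mm → contributes +15 773 817 mm⁴
Total I = 30 776 271 mm⁴.

I_x ≈ 3.08 × 10⁷ mm⁴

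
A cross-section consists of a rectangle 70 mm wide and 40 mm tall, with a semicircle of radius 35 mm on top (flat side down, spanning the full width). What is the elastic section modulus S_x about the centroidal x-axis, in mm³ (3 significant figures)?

S_x ≈ 4.71 × 10⁴ mm³

Break the section into simple shapes (no overlaps), measuring from the bottom-left corner of the bounding box.
Rectangular body: 70 × 40, A = 2 800 mm², y = 20 mm, Ī = 373 333 mm⁴.
Semicircular cap: semicircle r = 35, A = 1924.2 mm², y = 54.854 mm, Ī = 164 704 mm⁴.
Centroid: ȳ = ΣA·y / ΣA = 34.197 mm.
Transfer each piece to the centroidal x-axis using Ī + A·d² with d = y − 34.197:
  rectangular body: d = -14.197 mm → contributes +937 653 mm⁴
  semicircular cap: d = 20.658 mm → contributes +985 864 mm⁴
Total I = 1 923 517 mm⁴.
Extreme fibre distance c = 40.803 mm; S = I/c = 47 141 mm³.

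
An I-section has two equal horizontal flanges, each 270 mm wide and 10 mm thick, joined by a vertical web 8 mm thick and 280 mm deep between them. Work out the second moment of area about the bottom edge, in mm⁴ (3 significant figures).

Break the section into simple shapes (no overlaps), measuring from the bottom-left corner of the bounding box.
Bottom flange: 270 × 10, A = 2 700 mm², y = 5 mm, Ī = 22 500 mm⁴.
Web: 8 × 280, A = 2 240 mm², y = 150 mm, Ī = 14 634 667 mm⁴.
Top flange: 270 × 10, A = 2 700 mm², y = 295 mm, Ī = 22 500 mm⁴.
Transfer each piece to the base of the section using Ī + A·d² with d = y − 0:
  bottom flange: d = 5 mm → contributes +90 000 mm⁴
  web: d = 150 mm → contributes +65 034 667 mm⁴
  top flange: d = 295 mm → contributes +234 990 000 mm⁴
Total I = 300 114 667 mm⁴.

I_base ≈ 3.00 × 10⁸ mm⁴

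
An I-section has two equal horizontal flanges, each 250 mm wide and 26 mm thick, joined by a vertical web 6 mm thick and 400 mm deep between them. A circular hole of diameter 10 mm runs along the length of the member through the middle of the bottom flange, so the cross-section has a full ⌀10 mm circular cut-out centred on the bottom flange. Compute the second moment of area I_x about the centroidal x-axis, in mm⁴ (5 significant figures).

Break the section into simple shapes (no overlaps), measuring from the bottom-left corner of the bounding box.
Bottom flange: 250 × 26, A = 6 500 mm², y = 13 mm, Ī = 366166.7 mm⁴.
Web: 6 × 400, A = 2 400 mm², y = 226 mm, Ī = 32 000 000 mm⁴.
Top flange: 250 × 26, A = 6 500 mm², y = 439 mm, Ī = 366166.7 mm⁴.
Hole (subtracted): ⌀10, A = 78.53982 mm², y = 13 mm, Ī = 490.8739 mm⁴.
Centroid: ȳ = ΣA·y / ΣA = 227.0919 mm.
Transfer each piece to the centroidal x-axis using Ī + A·d² with d = y − 227.0919:
  bottom flange: d = -214.0919 mm → contributes +298 295 793 mm⁴
  web: d = -1.091866 mm → contributes +32 002 861 mm⁴
  top flange: d = 211.9081 mm → contributes +292 249 039 mm⁴
  hole: d = -214.0919 mm → contributes −3 600 389 mm⁴
Total I = 618 947 304 mm⁴.

I_x ≈ 6.1895 × 10⁸ mm⁴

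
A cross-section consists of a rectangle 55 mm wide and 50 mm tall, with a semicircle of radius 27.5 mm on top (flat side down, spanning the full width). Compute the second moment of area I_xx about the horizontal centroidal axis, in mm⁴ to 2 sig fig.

I_xx ≈ 1.8 × 10⁶ mm⁴

Treat the section as a set of non-overlapping primitives; coordinates are from the bounding-box lower-left.
Rectangular body: 55 × 50, A = 2 750 mm², y = 25 mm, Ī = 572 917 mm⁴.
Semicircular cap: semicircle r = 27.5, A = 1 188 mm², y = 61.67 mm, Ī = 62 772 mm⁴.
Centroid: ȳ = ΣA·y / ΣA = 36.06 mm.
Transfer each piece to the horizontal centroidal axis using Ī + A·d² with d = y − 36.06:
  rectangular body: d = -11.06 mm → contributes +909 447 mm⁴
  semicircular cap: d = 25.61 mm → contributes +841 834 mm⁴
Total I = 1 751 281 mm⁴.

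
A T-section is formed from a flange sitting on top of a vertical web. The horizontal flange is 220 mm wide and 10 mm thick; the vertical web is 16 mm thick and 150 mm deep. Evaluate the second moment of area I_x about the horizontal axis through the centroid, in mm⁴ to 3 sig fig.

I_x ≈ 1.19 × 10⁷ mm⁴

Break the section into simple shapes (no overlaps), measuring from the bottom-left corner of the bounding box.
Flange: 220 × 10, A = 2 200 mm², y = 155 mm, Ī = 18 333 mm⁴.
Web: 16 × 150, A = 2 400 mm², y = 75 mm, Ī = 4 500 000 mm⁴.
Centroid: ȳ = ΣA·y / ΣA = 113.26 mm.
Transfer each piece to the horizontal axis through the centroid using Ī + A·d² with d = y − 113.26:
  flange: d = 41.739 mm → contributes +3 851 074 mm⁴
  web: d = -38.261 mm → contributes +8 013 346 mm⁴
Total I = 11 864 420 mm⁴.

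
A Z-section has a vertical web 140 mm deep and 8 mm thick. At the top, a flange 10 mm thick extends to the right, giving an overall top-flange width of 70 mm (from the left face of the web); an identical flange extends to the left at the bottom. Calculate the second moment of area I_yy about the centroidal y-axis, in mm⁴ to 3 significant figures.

I_yy ≈ 1.92 × 10⁶ mm⁴

Break the section into simple shapes (no overlaps), measuring from the bottom-left corner of the bounding box.
Web: 8 × 140, A = 1 120 mm², x = 66 mm, Ī = 5973.3 mm⁴.
Top flange (beyond web): 62 × 10, A = 620 mm², x = 101 mm, Ī = 198 607 mm⁴.
Bottom flange (beyond web): 62 × 10, A = 620 mm², x = 31 mm, Ī = 198 607 mm⁴.
Centroid: x̄ = ΣA·x / ΣA = 66 mm.
Transfer each piece to the centroidal y-axis using Ī + A·d² with d = x − 66:
  web: d = 0 mm → contributes +5973.3 mm⁴
  top flange (beyond web): d = 35 mm → contributes +958 107 mm⁴
  bottom flange (beyond web): d = -35 mm → contributes +958 107 mm⁴
Total I = 1 922 187 mm⁴.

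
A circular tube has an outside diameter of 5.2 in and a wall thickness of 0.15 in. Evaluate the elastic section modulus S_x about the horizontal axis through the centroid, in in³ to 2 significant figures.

Break the section into simple shapes (no overlaps), measuring from the bottom-left corner of the bounding box.
Outer circle: ⌀5.2, A = 21.24 in², y = 2.6 in, Ī = 35.89 in⁴.
Bore (subtracted): ⌀4.9, A = 18.86 in², y = 2.6 in, Ī = 28.3 in⁴.
By symmetry the centroid is at mid-height, ȳ = 2.6 in.
All pieces are centred on the horizontal axis through the centroid, so I = ΣĪ (holes subtracted) = 7.593 in⁴.
Extreme fibre distance c = 2.6 in; S = I/c = 2.92 in³.

S_x ≈ 2.9 in³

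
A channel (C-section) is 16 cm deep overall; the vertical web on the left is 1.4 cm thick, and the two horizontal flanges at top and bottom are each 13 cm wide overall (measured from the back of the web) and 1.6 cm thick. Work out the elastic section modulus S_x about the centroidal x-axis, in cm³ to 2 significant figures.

S_x ≈ 300 cm³

Treat the section as a set of non-overlapping primitives; coordinates are from the bounding-box lower-left.
Web: 1.4 × 16, A = 22.4 cm², y = 8 cm, Ī = 477.9 cm⁴.
Top flange (beyond web): 11.6 × 1.6, A = 18.56 cm², y = 15.2 cm, Ī = 3.959 cm⁴.
Bottom flange (beyond web): 11.6 × 1.6, A = 18.56 cm², y = 0.8 cm, Ī = 3.959 cm⁴.
By symmetry the centroid is at mid-height, ȳ = 8 cm.
Transfer each piece to the centroidal x-axis using Ī + A·d² with d = y − 8:
  web: d = 0 cm → contributes +477.9 cm⁴
  top flange (beyond web): d = 7.2 cm → contributes +966.1 cm⁴
  bottom flange (beyond web): d = -7.2 cm → contributes +966.1 cm⁴
Total I = 2 410 cm⁴.
Extreme fibre distance c = 8 cm; S = I/c = 301.3 cm³.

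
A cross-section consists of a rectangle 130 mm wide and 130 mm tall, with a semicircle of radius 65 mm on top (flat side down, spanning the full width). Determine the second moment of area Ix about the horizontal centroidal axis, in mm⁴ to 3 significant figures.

Ix ≈ 6.66 × 10⁷ mm⁴

Break the section into simple shapes (no overlaps), measuring from the bottom-left corner of the bounding box.
Rectangular body: 130 × 130, A = 16 900 mm², y = 65 mm, Ī = 23 800 833 mm⁴.
Semicircular cap: semicircle r = 65, A = 6636.6 mm², y = 157.59 mm, Ī = 1 959 230 mm⁴.
Centroid: ȳ = ΣA·y / ΣA = 91.107 mm.
Transfer each piece to the horizontal centroidal axis using Ī + A·d² with d = y − 91.107:
  rectangular body: d = -26.107 mm → contributes +35 319 191 mm⁴
  semicircular cap: d = 66.48 mm → contributes +31 290 489 mm⁴
Total I = 66 609 680 mm⁴.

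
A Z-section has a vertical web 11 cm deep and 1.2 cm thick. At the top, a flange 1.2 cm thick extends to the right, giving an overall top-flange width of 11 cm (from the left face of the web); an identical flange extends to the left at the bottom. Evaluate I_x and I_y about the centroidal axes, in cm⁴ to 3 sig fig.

Decompose the section into non-overlapping parts with the origin at the bottom-left of its bounding rectangle.
Web: 1.2 × 11, A = 13.2 cm², y = 5.5 cm, Ī = 133.1 cm⁴.
Top flange (beyond web): 9.8 × 1.2, A = 11.76 cm², y = 10.4 cm, Ī = 1.4112 cm⁴.
Bottom flange (beyond web): 9.8 × 1.2, A = 11.76 cm², y = 0.6 cm, Ī = 1.4112 cm⁴.
Centroid: ȳ = ΣA·y / ΣA = 5.5 cm.
Transfer each piece to the centroidal x-axis using Ī + A·d² with d = y − 5.5:
  web: d = 0 cm → contributes +133.1 cm⁴
  top flange (beyond web): d = 4.9 cm → contributes +283.77 cm⁴
  bottom flange (beyond web): d = -4.9 cm → contributes +283.77 cm⁴
Total I = 700.64 cm⁴.
For the y-axis: x̄ = 10.4 cm.
Repeating about the centroidal y-axis gives I_y = 901.3 cm⁴.

I_x ≈ 701 cm⁴, I_y ≈ 901 cm⁴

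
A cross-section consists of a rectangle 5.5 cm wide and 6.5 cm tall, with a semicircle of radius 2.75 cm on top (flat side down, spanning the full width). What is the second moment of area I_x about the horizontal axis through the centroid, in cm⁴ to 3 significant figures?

I_x ≈ 306 cm⁴

Treat the section as a set of non-overlapping primitives; coordinates are from the bounding-box lower-left.
Rectangular body: 5.5 × 6.5, A = 35.75 cm², y = 3.25 cm, Ī = 125.87 cm⁴.
Semicircular cap: semicircle r = 2.75, A = 11.879 cm², y = 7.6671 cm, Ī = 6.2772 cm⁴.
Centroid: ȳ = ΣA·y / ΣA = 4.3517 cm.
Transfer each piece to the horizontal axis through the centroid using Ī + A·d² with d = y − 4.3517:
  rectangular body: d = -1.1017 cm → contributes +169.26 cm⁴
  semicircular cap: d = 3.3155 cm → contributes +136.86 cm⁴
Total I = 306.12 cm⁴.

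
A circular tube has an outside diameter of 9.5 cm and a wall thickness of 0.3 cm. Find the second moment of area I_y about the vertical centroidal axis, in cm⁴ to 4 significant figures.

Decompose the section into non-overlapping parts with the origin at the bottom-left of its bounding rectangle.
Outer circle: ⌀9.5, A = 70.8822 cm², x = 4.75 cm, Ī = 399.82 cm⁴.
Bore (subtracted): ⌀8.9, A = 62.2114 cm², x = 4.75 cm, Ī = 307.985 cm⁴.
By symmetry the centroid is at mid-width, x̄ = 4.75 cm.
All pieces are centred on the vertical centroidal axis, so I = ΣĪ (holes subtracted) = 91.8346 cm⁴.

I_y ≈ 91.83 cm⁴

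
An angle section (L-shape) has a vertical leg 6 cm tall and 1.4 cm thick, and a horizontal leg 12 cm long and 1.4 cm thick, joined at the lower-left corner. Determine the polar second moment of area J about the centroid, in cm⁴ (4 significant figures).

Decompose the section into non-overlapping parts with the origin at the bottom-left of its bounding rectangle.
Vertical leg: 1.4 × 6, A = 8.4 cm², y = 3 cm, Ī = 25.2 cm⁴.
Horizontal leg (remainder): 10.6 × 1.4, A = 14.84 cm², y = 0.7 cm, Ī = 2.42387 cm⁴.
Centroid: ȳ = ΣA·y / ΣA = 1.53133 cm.
Transfer each piece to the centroidal x-axis using Ī + A·d² with d = y − 1.53133:
  vertical leg: d = 1.46867 cm → contributes +43.3188 cm⁴
  horizontal leg (remainder): d = -0.831325 cm → contributes +12.6798 cm⁴
Total I = 55.9987 cm⁴.
For the y-axis: x̄ = 4.53133 cm.
Repeating about the centroidal y-axis gives I_y = 333.423 cm⁴.
Polar second moment: J = I_x + I_y = 389.421 cm⁴.

J ≈ 389.4 cm⁴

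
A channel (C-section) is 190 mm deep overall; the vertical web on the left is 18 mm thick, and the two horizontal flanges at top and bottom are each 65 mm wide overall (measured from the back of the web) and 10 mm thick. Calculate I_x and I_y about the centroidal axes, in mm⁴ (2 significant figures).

Treat the section as a set of non-overlapping primitives; coordinates are from the bounding-box lower-left.
Web: 18 × 190, A = 3 420 mm², y = 95 mm, Ī = 10 288 500 mm⁴.
Top flange (beyond web): 47 × 10, A = 470 mm², y = 185 mm, Ī = 3 917 mm⁴.
Bottom flange (beyond web): 47 × 10, A = 470 mm², y = 5 mm, Ī = 3 917 mm⁴.
By symmetry the centroid is at mid-height, ȳ = 95 mm.
Transfer each piece to the centroidal x-axis using Ī + A·d² with d = y − 95:
  web: d = 0 mm → contributes +10 288 500 mm⁴
  top flange (beyond web): d = 90 mm → contributes +3 810 917 mm⁴
  bottom flange (beyond web): d = -90 mm → contributes +3 810 917 mm⁴
Total I = 17 910 333 mm⁴.
For the y-axis: x̄ = 16.01 mm.
Repeating about the centroidal y-axis gives I_y = 1 044 193 mm⁴.

I_x ≈ 1.8 × 10⁷ mm⁴, I_y ≈ 1.0 × 10⁶ mm⁴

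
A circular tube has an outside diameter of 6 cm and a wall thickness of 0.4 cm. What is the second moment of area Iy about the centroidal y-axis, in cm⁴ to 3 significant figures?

Split into non-overlapping primitives; take the origin at the lower-left of the bounding box.
Outer circle: ⌀6, A = 28.274 cm², x = 3 cm, Ī = 63.617 cm⁴.
Bore (subtracted): ⌀5.2, A = 21.237 cm², x = 3 cm, Ī = 35.891 cm⁴.
By symmetry the centroid is at mid-width, x̄ = 3 cm.
All pieces are centred on the centroidal y-axis, so I = ΣĪ (holes subtracted) = 27.726 cm⁴.

Iy ≈ 27.7 cm⁴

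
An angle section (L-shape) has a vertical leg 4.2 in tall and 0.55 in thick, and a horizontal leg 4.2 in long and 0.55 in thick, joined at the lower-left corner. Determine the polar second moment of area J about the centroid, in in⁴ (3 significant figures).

J ≈ 14.0 in⁴

Treat the section as a set of non-overlapping primitives; coordinates are from the bounding-box lower-left.
Vertical leg: 0.55 × 4.2, A = 2.31 in², y = 2.1 in, Ī = 3.3957 in⁴.
Horizontal leg (remainder): 3.65 × 0.55, A = 2.0075 in², y = 0.275 in, Ī = 0.050606 in⁴.
Centroid: ȳ = ΣA·y / ΣA = 1.2514 in.
Transfer each piece to the centroidal x-axis using Ī + A·d² with d = y − 1.2514:
  vertical leg: d = 0.84857 in → contributes +5.0591 in⁴
  horizontal leg (remainder): d = -0.97643 in → contributes +1.9646 in⁴
Total I = 7.0237 in⁴.
For the y-axis: x̄ = 1.2514 in.
Repeating about the centroidal y-axis gives I_y = 7.0237 in⁴.
Polar second moment: J = I_x + I_y = 14.047 in⁴.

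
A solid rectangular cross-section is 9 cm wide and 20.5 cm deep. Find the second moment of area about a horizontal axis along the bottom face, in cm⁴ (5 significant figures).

I_base ≈ 2.5845 × 10⁴ cm⁴

The section: 9 × 20.5, A = 184.5 cm², y = 10.25 cm, Ī = 6461.344 cm⁴.
Transfer it to a horizontal axis along the bottom face using Ī + A·d² with d = y − 0:
  the section: d = 10.25 cm → contributes +25845.38 cm⁴
Total I = 25845.38 cm⁴.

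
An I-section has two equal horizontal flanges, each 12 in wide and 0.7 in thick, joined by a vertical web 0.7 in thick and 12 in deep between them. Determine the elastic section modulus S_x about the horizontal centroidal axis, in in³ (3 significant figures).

Split into non-overlapping primitives; take the origin at the lower-left of the bounding box.
Bottom flange: 12 × 0.7, A = 8.4 in², y = 0.35 in, Ī = 0.343 in⁴.
Web: 0.7 × 12, A = 8.4 in², y = 6.7 in, Ī = 100.8 in⁴.
Top flange: 12 × 0.7, A = 8.4 in², y = 13.05 in, Ī = 0.343 in⁴.
By symmetry the centroid is at mid-height, ȳ = 6.7 in.
Transfer each piece to the horizontal centroidal axis using Ī + A·d² with d = y − 6.7:
  bottom flange: d = -6.35 in → contributes +339.05 in⁴
  web: d = 0 in → contributes +100.8 in⁴
  top flange: d = 6.35 in → contributes +339.05 in⁴
Total I = 778.9 in⁴.
Extreme fibre distance c = 6.7 in; S = I/c = 116.25 in³.

S_x ≈ 116 in³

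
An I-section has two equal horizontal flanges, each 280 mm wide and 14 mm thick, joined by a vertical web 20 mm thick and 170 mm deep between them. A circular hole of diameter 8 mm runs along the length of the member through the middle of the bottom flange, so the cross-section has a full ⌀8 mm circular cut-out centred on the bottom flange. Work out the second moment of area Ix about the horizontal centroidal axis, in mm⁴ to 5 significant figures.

Split into non-overlapping primitives; take the origin at the lower-left of the bounding box.
Bottom flange: 280 × 14, A = 3 920 mm², y = 7 mm, Ī = 64026.67 mm⁴.
Web: 20 × 170, A = 3 400 mm², y = 99 mm, Ī = 8 188 333 mm⁴.
Top flange: 280 × 14, A = 3 920 mm², y = 191 mm, Ī = 64026.67 mm⁴.
Hole (subtracted): ⌀8, A = 50.26548 mm², y = 7 mm, Ī = 201.0619 mm⁴.
Centroid: ȳ = ΣA·y / ΣA = 99.41327 mm.
Transfer each piece to the horizontal centroidal axis using Ī + A·d² with d = y − 99.41327:
  bottom flange: d = -92.41327 mm → contributes +33 541 662 mm⁴
  web: d = -0.4132738 mm → contributes +8 188 914 mm⁴
  top flange: d = 91.58673 mm → contributes +32 945 490 mm⁴
  hole: d = -92.41327 mm → contributes −429 479 mm⁴
Total I = 74 246 587 mm⁴.

Ix ≈ 7.4247 × 10⁷ mm⁴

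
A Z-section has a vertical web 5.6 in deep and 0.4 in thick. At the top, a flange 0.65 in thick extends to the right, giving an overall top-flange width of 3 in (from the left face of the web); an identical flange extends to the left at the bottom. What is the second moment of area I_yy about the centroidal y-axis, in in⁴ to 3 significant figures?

I_yy ≈ 9.54 in⁴

Break the section into simple shapes (no overlaps), measuring from the bottom-left corner of the bounding box.
Web: 0.4 × 5.6, A = 2.24 in², x = 2.8 in, Ī = 0.029867 in⁴.
Top flange (beyond web): 2.6 × 0.65, A = 1.69 in², x = 4.3 in, Ī = 0.95203 in⁴.
Bottom flange (beyond web): 2.6 × 0.65, A = 1.69 in², x = 1.3 in, Ī = 0.95203 in⁴.
Centroid: x̄ = ΣA·x / ΣA = 2.8 in.
Transfer each piece to the centroidal y-axis using Ī + A·d² with d = x − 2.8:
  web: d = 0 in → contributes +0.029867 in⁴
  top flange (beyond web): d = 1.5 in → contributes +4.7545 in⁴
  bottom flange (beyond web): d = -1.5 in → contributes +4.7545 in⁴
Total I = 9.5389 in⁴.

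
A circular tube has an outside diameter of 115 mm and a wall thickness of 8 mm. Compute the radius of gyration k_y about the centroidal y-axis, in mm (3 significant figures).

Treat the section as a set of non-overlapping primitives; coordinates are from the bounding-box lower-left.
Outer circle: ⌀115, A = 10 387 mm², x = 57.5 mm, Ī = 8 585 414 mm⁴.
Bore (subtracted): ⌀99, A = 7697.7 mm², x = 57.5 mm, Ī = 4 715 315 mm⁴.
By symmetry the centroid is at mid-width, x̄ = 57.5 mm.
All pieces are centred on the centroidal y-axis, so I = ΣĪ (holes subtracted) = 3 870 100 mm⁴.
Radius of gyration: k = √(I/A) = √(3 870 100 / 2689.2) = 37.936 mm.

k_y ≈ 37.9 mm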